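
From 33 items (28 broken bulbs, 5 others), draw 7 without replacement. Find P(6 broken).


P(X=6) = C(28,6)*C(5,1) / C(33,7)
= 376740*5 / 4272048
= 1883700/4272048 = 52325/118668

52325/118668


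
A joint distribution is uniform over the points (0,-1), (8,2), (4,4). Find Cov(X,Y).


E[X]=4, E[Y]=5/3, E[XY]=32/3
Cov(X,Y) = E[XY] - E[X]E[Y] = 32/3 - 4*5/3 = 4

4


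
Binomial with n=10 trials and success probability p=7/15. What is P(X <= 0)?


P(X<=0) = P(X=0)
= 1073741824/576650390625
= 1073741824/576650390625

1073741824/576650390625


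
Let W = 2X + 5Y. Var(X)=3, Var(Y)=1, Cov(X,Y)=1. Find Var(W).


Var(2X + 5Y) = 2^2*Var(X) + 5^2*Var(Y) + 2*2*5*Cov(X,Y)
= 4*3 + 25*1 + 20*1
= 12 + 25 + 20 = 57

57


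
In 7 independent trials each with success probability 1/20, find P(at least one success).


P(at least one) = 1 - P(none)
P(none) = (1 - 1/20)^7 = (19/20)^7 = 893871739/1280000000
P(at least one) = 1 - 893871739/1280000000 = 386128261/1280000000

386128261/1280000000


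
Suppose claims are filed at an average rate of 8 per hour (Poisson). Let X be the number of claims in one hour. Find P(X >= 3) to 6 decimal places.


P(X>=3) = 1 - P(X<=2) = 1 - (e^(-8)*8^0/0! + e^(-8)*8^1/1! + e^(-8)*8^2/2!)
≈ 1 - (0.0003354626 + 0.0026837010 + 0.0107348041)
= 1 - 0.0137539677 = 0.9862460323
≈ 0.986246

0.986246


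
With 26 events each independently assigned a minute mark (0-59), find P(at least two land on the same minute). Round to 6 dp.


P(all different) = prod((60-i)/60 for i=0..25) = 0.001652
P(at least one match) = 1 - 0.001652 = 0.998348

0.998348


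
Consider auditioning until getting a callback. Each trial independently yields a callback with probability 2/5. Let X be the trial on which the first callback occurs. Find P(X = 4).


P(X=4) = (1-p)^3 * p = (3/5)^3 * 2/5
= 27/125 * 2/5 = 54/625

54/625


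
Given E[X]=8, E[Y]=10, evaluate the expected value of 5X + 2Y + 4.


E[5X + 2Y + 4] = 5*E[X] + 2*E[Y] + 4
= (5)*(8) + (2)*(10) + (4)
= 40 + 20 + 4 = 64

64


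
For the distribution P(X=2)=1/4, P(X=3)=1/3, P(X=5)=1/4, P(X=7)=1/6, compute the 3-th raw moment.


E[X^3] = sum(x^3 * P(x))
= 8*1/4 + 27*1/3 + 125*1/4 + 343*1/6
= 1193/12

1193/12


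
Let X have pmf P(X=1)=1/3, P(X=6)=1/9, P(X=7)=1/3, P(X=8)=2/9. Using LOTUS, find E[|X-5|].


E[|X-5|] = sum(g(x)*P(x))
= 4*1/3 + 1*1/9 + 2*1/3 + 3*2/9
= 25/9

25/9


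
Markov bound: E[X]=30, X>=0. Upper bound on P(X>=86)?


Markov: P(X >= a) <= E[X]/a
P(X >= 86) <= 30/86 = 15/43

15/43


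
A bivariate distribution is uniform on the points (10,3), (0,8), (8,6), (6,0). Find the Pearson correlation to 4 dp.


Cov(X,Y) = -6.0000, Var(X) = 14.0000, Var(Y) = 9.1875
rho = Cov/(sqrt(VarX)*sqrt(VarY)) = -0.5290

-0.5290


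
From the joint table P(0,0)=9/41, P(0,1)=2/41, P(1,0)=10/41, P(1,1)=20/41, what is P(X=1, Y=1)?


Read from table: P(X=1, Y=1) = 20/41

20/41


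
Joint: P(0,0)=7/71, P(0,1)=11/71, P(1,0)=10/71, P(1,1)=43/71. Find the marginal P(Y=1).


P(Y=1) = P(0,1)+P(1,1) = 11/71 + 43/71 = 54/71

54/71


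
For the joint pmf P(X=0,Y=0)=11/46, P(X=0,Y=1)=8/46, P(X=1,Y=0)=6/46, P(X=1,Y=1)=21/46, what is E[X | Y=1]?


P(Y=1) = 29/46
E[X|Y=1] = (0*8 + 1*21)/29 = 21/29

21/29


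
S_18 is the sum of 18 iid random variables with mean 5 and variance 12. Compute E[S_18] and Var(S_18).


E[S_n] = n*mu = 18*5 = 90
Var(S_n) = n*sigma^2 = 18*12 = 216

E[S_18]=90, Var(S_18)=216


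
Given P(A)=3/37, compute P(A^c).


P(A') = 1 - P(A) = 1 - 3/37 = 34/37

34/37


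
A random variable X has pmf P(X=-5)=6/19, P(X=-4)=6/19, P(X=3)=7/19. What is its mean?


E[X] = sum(x * P(x))
= -5*6/19 - 4*6/19 + 3*7/19
= -33/19

-33/19


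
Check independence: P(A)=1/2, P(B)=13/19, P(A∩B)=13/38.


P(A)*P(B) = 1/2*13/19 = 13/38
P(A∩B) = 13/38, which equals P(A)P(B), so independent

Yes, A and B are independent


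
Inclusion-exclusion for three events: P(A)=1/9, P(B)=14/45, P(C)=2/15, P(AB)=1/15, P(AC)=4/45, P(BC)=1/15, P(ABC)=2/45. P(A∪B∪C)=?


P(A∪B∪C) = P(A)+P(B)+P(C) - P(AB)-P(AC)-P(BC) + P(ABC)
= 1/9+14/45+2/15 - 1/15-4/45-1/15 + 2/45
= 17/45

17/45


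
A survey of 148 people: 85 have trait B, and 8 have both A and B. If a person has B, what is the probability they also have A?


P(A|B) = P(A∩B)/P(B) = (8/148)/(85/148) = 8/85

8/85


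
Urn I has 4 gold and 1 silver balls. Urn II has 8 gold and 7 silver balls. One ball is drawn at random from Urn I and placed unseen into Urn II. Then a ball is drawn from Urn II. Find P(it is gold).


P(transfer gold) = 4/5; P(transfer silver) = 1/5
If gold transferred: Urn II has 9 gold of 16, so P(gold|gold moved) = 9/16
If silver transferred: Urn II has 8 gold of 16, so P(gold|silver moved) = 1/2
By total probability: P(gold) = 4/5*9/16 + 1/5*1/2 = 11/20

11/20


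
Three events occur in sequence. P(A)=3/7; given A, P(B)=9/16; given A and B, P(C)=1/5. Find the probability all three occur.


P(A∩B∩C) = P(A) * P(B|A) * P(C|A∩B)
= 3/7 * 9/16 * 1/5
= 27/112 * 1/5 = 27/560

27/560


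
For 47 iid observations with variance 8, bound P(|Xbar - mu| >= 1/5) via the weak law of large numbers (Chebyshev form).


Var(Xbar) = Var(X)/n = 8/47
Chebyshev: P(|Xbar-mu| >= 1/5) <= Var(Xbar)/(1/5)^2 = (8/47)/(1/25) = 200/47
Bound exceeds 1, so trivial bound: 1

1


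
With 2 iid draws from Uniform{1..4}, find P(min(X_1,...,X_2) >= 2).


P(min >= 2) = P(all X_i >= 2) = (P(X_1 >= 2))^2
= (3/4)^2 = 9/16

9/16


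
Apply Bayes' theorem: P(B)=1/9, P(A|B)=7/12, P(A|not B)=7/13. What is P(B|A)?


P(A) = P(A|B)P(B) + P(A|B')P(B') = 7/12*1/9 + 7/13*8/9 = 763/1404
P(B|A) = P(A|B)P(B)/P(A) = (7/108)/(763/1404) = 13/109

13/109


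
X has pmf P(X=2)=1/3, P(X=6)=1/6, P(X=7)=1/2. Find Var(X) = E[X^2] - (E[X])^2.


E[X] = 31/6, E[X^2] = 191/6
Var(X) = E[X^2] - (E[X])^2 = 191/6 - (31/6)^2 = 185/36

185/36


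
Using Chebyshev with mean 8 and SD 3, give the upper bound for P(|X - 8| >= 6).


k = 6/3 = 2
Chebyshev: P(|X-mu| >= k*sigma) <= 1/k^2 = 1/2^2 = 1/4

1/4


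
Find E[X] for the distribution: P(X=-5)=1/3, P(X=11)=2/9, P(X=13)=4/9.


E[X] = sum(x * P(x))
= -5*1/3 + 11*2/9 + 13*4/9
= 59/9

59/9


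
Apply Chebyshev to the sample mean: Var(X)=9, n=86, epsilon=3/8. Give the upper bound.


Var(Xbar) = Var(X)/n = 9/86
Chebyshev: P(|Xbar-mu| >= 3/8) <= Var(Xbar)/(3/8)^2 = (9/86)/(9/64) = 32/43

32/43


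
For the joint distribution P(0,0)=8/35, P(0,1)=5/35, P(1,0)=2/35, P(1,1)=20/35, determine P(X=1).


P(X=1) = P(1,0)+P(1,1) = 2/35 + 20/35 = 22/35

22/35


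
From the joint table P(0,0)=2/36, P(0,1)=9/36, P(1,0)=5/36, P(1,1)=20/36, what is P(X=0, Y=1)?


Read from table: P(X=0, Y=1) = 9/36 = 1/4

1/4


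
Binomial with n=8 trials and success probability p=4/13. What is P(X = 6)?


P(X=6) = C(8,6) * p^6 * (1-p)^2
= 28 * 4096/4826809 * 81/169
= 9289728/815730721

9289728/815730721


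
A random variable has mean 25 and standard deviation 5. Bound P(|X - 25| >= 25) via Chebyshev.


k = 25/5 = 5
Chebyshev: P(|X-mu| >= k*sigma) <= 1/k^2 = 1/5^2 = 1/25

1/25


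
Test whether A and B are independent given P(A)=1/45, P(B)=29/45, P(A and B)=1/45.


P(A)*P(B) = 1/45*29/45 = 29/2025
P(A∩B) = 1/45 != 29/2025, so not independent

No, A and B are not independent


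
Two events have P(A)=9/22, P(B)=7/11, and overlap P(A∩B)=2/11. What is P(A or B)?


P(A∪B) = P(A) + P(B) - P(A∩B)
= 9/22 + 7/11 - 2/11 = 19/22

19/22


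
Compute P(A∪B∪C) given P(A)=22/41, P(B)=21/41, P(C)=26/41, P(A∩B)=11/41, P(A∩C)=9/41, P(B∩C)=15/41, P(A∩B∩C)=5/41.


P(A∪B∪C) = P(A)+P(B)+P(C) - P(AB)-P(AC)-P(BC) + P(ABC)
= 22/41+21/41+26/41 - 11/41-9/41-15/41 + 5/41
= 39/41

39/41


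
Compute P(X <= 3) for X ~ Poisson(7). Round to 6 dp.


P(X<=3) = e^(-7)*7^0/0! + e^(-7)*7^1/1! + e^(-7)*7^2/2! + e^(-7)*7^3/3!
≈ 0.0009118820 + 0.0063831738 + 0.0223411082 + 0.0521292524
= 0.0817654164
≈ 0.081765

0.081765


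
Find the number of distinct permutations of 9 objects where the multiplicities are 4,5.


9! = 362880
Denominator: 4!=24 * 5!=120
Coefficient = 362880 / 2880 = 126

126


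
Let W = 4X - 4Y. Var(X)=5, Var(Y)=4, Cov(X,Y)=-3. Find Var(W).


Var(4X - 4Y) = 4^2*Var(X) + (-4)^2*Var(Y) + 2*4*(-4)*Cov(X,Y)
= 16*5 + 16*4 - 32*(-3)
= 80 + 64 + 96 = 240

240


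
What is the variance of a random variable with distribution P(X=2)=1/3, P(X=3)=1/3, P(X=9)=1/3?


E[X] = 14/3, E[X^2] = 94/3
Var(X) = E[X^2] - (E[X])^2 = 94/3 - (14/3)^2 = 86/9

86/9


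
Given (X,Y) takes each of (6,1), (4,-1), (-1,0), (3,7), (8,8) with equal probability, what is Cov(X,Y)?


E[X]=4, E[Y]=3, E[XY]=87/5
Cov(X,Y) = E[XY] - E[X]E[Y] = 87/5 - 4*3 = 27/5

27/5


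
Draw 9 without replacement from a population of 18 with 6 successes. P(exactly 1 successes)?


P(X=1) = C(6,1)*C(12,8) / C(18,9)
= 6*495 / 48620
= 2970/48620 = 27/442

27/442


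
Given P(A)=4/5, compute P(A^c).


P(A') = 1 - P(A) = 1 - 4/5 = 1/5

1/5


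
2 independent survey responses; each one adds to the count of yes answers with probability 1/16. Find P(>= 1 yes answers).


P(at least one) = 1 - P(none)
P(none) = (1 - 1/16)^2 = (15/16)^2 = 225/256
P(at least one) = 1 - 225/256 = 31/256

31/256


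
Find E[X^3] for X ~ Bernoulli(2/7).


For Bernoulli: X in {0,1}
E[X^3] = 0^3*(1-2/7) + 1^3*2/7 = 2/7

2/7


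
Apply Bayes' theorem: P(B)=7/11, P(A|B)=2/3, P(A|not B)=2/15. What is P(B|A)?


P(A) = P(A|B)P(B) + P(A|B')P(B') = 2/3*7/11 + 2/15*4/11 = 26/55
P(B|A) = P(A|B)P(B)/P(A) = (14/33)/(26/55) = 35/39

35/39


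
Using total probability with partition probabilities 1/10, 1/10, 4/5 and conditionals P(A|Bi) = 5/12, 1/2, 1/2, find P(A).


P(A) = P(A|B1)P(B1) + P(A|B2)P(B2) + P(A|B3)P(B3)
= 5/12*1/10 + 1/2*1/10 + 1/2*4/5
= 1/24 + 1/20 + 2/5 = 59/120

59/120


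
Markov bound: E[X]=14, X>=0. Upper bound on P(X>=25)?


Markov: P(X >= a) <= E[X]/a
P(X >= 25) <= 14/25

14/25


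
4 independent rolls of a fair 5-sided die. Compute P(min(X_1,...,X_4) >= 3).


P(min >= 3) = P(all X_i >= 3) = (P(X_1 >= 3))^4
= (3/5)^4 = 81/625

81/625


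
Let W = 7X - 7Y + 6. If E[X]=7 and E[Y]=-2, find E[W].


E[7X - 7Y + 6] = 7*E[X] - 7*E[Y] + 6
= (7)*(7) + (-7)*(-2) + (6)
= 49 + 14 + 6 = 69

69


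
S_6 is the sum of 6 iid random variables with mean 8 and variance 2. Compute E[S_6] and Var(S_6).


E[S_n] = n*mu = 6*8 = 48
Var(S_n) = n*sigma^2 = 6*2 = 12

E[S_6]=48, Var(S_6)=12


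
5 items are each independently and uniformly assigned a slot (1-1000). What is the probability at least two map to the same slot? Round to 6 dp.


P(all different) = prod((1000-i)/1000 for i=0..4) = 0.990035
P(at least one match) = 1 - 0.990035 = 0.009965

0.009965


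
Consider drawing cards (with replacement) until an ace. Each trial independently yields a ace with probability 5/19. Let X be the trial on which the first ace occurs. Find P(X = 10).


P(X=10) = (1-p)^9 * p = (14/19)^9 * 5/19
= 20661046784/322687697779 * 5/19 = 103305233920/6131066257801

103305233920/6131066257801


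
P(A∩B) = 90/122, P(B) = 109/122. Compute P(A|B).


P(A|B) = P(A∩B)/P(B) = (90/122)/(109/122) = 90/109

90/109


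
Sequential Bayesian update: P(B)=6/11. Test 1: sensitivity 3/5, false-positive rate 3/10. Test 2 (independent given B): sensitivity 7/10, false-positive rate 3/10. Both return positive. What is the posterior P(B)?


After test 1: P(+) = 3/5*6/11 + 3/10*5/11 = 51/110
P(B|+) = (18/55)/(51/110) = 12/17
After test 2 (use post1 as new prior): P(+) = 7/10*12/17 + 3/10*5/17 = 99/170
P(B|+,+) = (42/85)/(99/170) = 28/33

28/33


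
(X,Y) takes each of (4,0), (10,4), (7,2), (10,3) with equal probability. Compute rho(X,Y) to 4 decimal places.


Cov(X,Y) = 3.5625, Var(X) = 6.1875, Var(Y) = 2.1875
rho = Cov/(sqrt(VarX)*sqrt(VarY)) = 0.9683

0.9683


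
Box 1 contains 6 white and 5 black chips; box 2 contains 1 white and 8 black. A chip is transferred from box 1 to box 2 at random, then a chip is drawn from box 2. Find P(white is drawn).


P(transfer white) = 6/11; P(transfer black) = 5/11
If white transferred: Urn II has 2 white of 10, so P(white|white moved) = 1/5
If black transferred: Urn II has 1 white of 10, so P(white|black moved) = 1/10
By total probability: P(white) = 6/11*1/5 + 5/11*1/10 = 17/110

17/110


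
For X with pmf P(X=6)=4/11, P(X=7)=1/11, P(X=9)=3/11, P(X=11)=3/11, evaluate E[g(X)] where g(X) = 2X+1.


E[2X+1] = sum(g(x)*P(x))
= 13*4/11 + 15*1/11 + 19*3/11 + 23*3/11
= 193/11

193/11


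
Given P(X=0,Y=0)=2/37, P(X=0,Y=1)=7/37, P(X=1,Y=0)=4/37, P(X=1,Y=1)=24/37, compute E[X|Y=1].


P(Y=1) = 31/37
E[X|Y=1] = (0*7 + 1*24)/31 = 24/31

24/31


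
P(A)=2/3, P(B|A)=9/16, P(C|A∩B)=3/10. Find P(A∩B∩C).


P(A∩B∩C) = P(A) * P(B|A) * P(C|A∩B)
= 2/3 * 9/16 * 3/10
= 3/8 * 3/10 = 9/80

9/80


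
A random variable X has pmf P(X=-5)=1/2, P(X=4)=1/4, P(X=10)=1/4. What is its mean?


E[X] = sum(x * P(x))
= -5*1/2 + 4*1/4 + 10*1/4
= 1

1


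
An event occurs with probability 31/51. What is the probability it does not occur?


P(A') = 1 - P(A) = 1 - 31/51 = 20/51

20/51


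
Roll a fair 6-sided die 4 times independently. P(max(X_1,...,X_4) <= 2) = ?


P(max <= 2) = P(all X_i <= 2) = (P(X_1 <= 2))^4
= (2/6)^4 = (1/3)^4 = 1/81

1/81


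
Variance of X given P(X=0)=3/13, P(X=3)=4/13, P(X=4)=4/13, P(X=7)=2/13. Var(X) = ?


E[X] = 42/13, E[X^2] = 198/13
Var(X) = E[X^2] - (E[X])^2 = 198/13 - (42/13)^2 = 810/169

810/169


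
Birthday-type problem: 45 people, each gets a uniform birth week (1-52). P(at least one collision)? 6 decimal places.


P(all different) = prod((52-i)/52 for i=0..44) = 0.000000
P(at least one match) = 1 - 0.000000 = 1.000000

1.000000


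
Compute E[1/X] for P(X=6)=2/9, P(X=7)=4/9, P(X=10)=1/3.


E[1/X] = sum(g(x)*P(x))
= 1/6*2/9 + 1/7*4/9 + 1/10*1/3
= 253/1890

253/1890


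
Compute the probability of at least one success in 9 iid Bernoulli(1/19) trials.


P(at least one) = 1 - P(none)
P(none) = (1 - 1/19)^9 = (18/19)^9 = 198359290368/322687697779
P(at least one) = 1 - 198359290368/322687697779 = 124328407411/322687697779

124328407411/322687697779


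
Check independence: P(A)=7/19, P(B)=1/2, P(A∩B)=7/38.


P(A)*P(B) = 7/19*1/2 = 7/38
P(A∩B) = 7/38, which equals P(A)P(B), so independent

Yes, A and B are independent


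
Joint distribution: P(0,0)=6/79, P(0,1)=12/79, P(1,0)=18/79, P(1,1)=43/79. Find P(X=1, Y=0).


Read from table: P(X=1, Y=0) = 18/79

18/79


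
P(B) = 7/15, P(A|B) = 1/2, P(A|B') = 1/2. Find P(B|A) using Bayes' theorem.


P(A) = P(A|B)P(B) + P(A|B')P(B') = 1/2*7/15 + 1/2*8/15 = 1/2
P(B|A) = P(A|B)P(B)/P(A) = (7/30)/(1/2) = 7/15

7/15


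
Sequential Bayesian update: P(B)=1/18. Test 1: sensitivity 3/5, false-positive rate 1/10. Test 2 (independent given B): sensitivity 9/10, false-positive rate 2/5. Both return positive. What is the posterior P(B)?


After test 1: P(+) = 3/5*1/18 + 1/10*17/18 = 23/180
P(B|+) = (1/30)/(23/180) = 6/23
After test 2 (use post1 as new prior): P(+) = 9/10*6/23 + 2/5*17/23 = 61/115
P(B|+,+) = (27/115)/(61/115) = 27/61

27/61


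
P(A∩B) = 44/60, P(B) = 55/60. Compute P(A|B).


P(A|B) = P(A∩B)/P(B) = (44/60)/(55/60) = 44/55 = 4/5

4/5


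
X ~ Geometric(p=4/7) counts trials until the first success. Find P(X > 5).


P(X > 5) = P(first 5 trials all fail) = (1-p)^5 = (3/7)^5 = 243/16807

243/16807


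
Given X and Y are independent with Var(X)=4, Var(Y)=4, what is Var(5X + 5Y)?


Independence => Cov(X,Y)=0
Var(5X + 5Y) = 5^2*Var(X) + 5^2*Var(Y)
= 25*4 + 25*4 = 200

200


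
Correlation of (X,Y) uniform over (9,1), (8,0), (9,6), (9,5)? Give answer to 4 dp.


Cov(X,Y) = 0.7500, Var(X) = 0.1875, Var(Y) = 6.5000
rho = Cov/(sqrt(VarX)*sqrt(VarY)) = 0.6794

0.6794


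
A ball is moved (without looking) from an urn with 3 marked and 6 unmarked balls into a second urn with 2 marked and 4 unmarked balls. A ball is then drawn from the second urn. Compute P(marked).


P(transfer marked) = 3/9 = 1/3; P(transfer unmarked) = 2/3
If marked transferred: Urn II has 3 marked of 7, so P(marked|marked moved) = 3/7
If unmarked transferred: Urn II has 2 marked of 7, so P(marked|unmarked moved) = 2/7
By total probability: P(marked) = 1/3*3/7 + 2/3*2/7 = 1/3

1/3


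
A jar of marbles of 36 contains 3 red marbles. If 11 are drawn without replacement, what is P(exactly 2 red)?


P(X=2) = C(3,2)*C(33,9) / C(36,11)
= 3*38567100 / 600805296
= 115701300/600805296 = 275/1428

275/1428


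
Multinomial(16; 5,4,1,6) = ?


16! = 20922789888000
Denominator: 5!=120 * 4!=24 * 1!=1 * 6!=720
Coefficient = 20922789888000 / 2073600 = 10090080

10090080


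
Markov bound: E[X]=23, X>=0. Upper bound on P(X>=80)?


Markov: P(X >= a) <= E[X]/a
P(X >= 80) <= 23/80

23/80


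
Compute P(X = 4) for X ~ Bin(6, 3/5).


P(X=4) = C(6,4) * p^4 * (1-p)^2
= 15 * 81/625 * 4/25
= 972/3125

972/3125


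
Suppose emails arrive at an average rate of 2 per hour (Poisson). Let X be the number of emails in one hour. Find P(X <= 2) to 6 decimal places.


P(X<=2) = e^(-2)*2^0/0! + e^(-2)*2^1/1! + e^(-2)*2^2/2!
≈ 0.1353352832 + 0.2706705665 + 0.2706705665
= 0.6766764162
≈ 0.676676

0.676676


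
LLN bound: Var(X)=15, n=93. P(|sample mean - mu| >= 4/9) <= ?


Var(Xbar) = Var(X)/n = 15/93
Chebyshev: P(|Xbar-mu| >= 4/9) <= Var(Xbar)/(4/9)^2 = (5/31)/(16/81) = 405/496

405/496


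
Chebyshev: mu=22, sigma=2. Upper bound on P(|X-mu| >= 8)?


k = 8/2 = 4
Chebyshev: P(|X-mu| >= k*sigma) <= 1/k^2 = 1/4^2 = 1/16

1/16


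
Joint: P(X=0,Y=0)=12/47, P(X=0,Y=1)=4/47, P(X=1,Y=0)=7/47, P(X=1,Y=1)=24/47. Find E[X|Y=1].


P(Y=1) = 28/47
E[X|Y=1] = (0*4 + 1*24)/28 = 24/28 = 6/7

6/7


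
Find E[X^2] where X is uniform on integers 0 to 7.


E[X^2] = (1/8) * sum(x^2 for x=0..7)
= 140/8 = 35/2

35/2


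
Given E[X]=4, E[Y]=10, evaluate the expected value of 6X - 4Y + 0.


E[6X - 4Y + 0] = 6*E[X] - 4*E[Y] + 0
= (6)*(4) + (-4)*(10) + (0)
= 24 - 40 + 0 = -16

-16


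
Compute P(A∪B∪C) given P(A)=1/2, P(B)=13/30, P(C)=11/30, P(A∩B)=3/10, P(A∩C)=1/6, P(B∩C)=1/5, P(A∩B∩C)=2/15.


P(A∪B∪C) = P(A)+P(B)+P(C) - P(AB)-P(AC)-P(BC) + P(ABC)
= 1/2+13/30+11/30 - 3/10-1/6-1/5 + 2/15
= 23/30

23/30


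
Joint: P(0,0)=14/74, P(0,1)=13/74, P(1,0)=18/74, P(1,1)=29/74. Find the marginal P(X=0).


P(X=0) = P(0,0)+P(0,1) = 14/74 + 13/74 = 27/74

27/74


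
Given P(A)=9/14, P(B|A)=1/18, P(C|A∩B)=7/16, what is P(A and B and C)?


P(A∩B∩C) = P(A) * P(B|A) * P(C|A∩B)
= 9/14 * 1/18 * 7/16
= 1/28 * 7/16 = 1/64

1/64


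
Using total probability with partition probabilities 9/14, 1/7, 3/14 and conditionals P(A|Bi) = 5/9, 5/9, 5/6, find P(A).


P(A) = P(A|B1)P(B1) + P(A|B2)P(B2) + P(A|B3)P(B3)
= 5/9*9/14 + 5/9*1/7 + 5/6*3/14
= 5/14 + 5/63 + 5/28 = 155/252

155/252


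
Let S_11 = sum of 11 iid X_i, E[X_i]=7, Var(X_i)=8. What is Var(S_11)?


By independence, Var(S_n) = n*Var(X_1) = 11*8 = 88

88


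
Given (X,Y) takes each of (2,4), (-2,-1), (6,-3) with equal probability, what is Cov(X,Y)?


E[X]=2, E[Y]=0, E[XY]=-8/3
Cov(X,Y) = E[XY] - E[X]E[Y] = -8/3 - 2*0 = -8/3

-8/3


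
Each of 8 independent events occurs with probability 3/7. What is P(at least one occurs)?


P(at least one) = 1 - P(none)
P(none) = (1 - 3/7)^8 = (4/7)^8 = 65536/5764801
P(at least one) = 1 - 65536/5764801 = 5699265/5764801

5699265/5764801


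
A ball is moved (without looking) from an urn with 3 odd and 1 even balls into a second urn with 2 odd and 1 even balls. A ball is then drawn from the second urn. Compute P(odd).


P(transfer odd) = 3/4; P(transfer even) = 1/4
If odd transferred: Urn II has 3 odd of 4, so P(odd|odd moved) = 3/4
If even transferred: Urn II has 2 odd of 4, so P(odd|even moved) = 1/2
By total probability: P(odd) = 3/4*3/4 + 1/4*1/2 = 11/16

11/16


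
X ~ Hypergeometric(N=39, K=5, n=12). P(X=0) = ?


P(X=0) = C(5,0)*C(34,12) / C(39,12)
= 1*548354040 / 3910797436
= 548354040/3910797436 = 690/4921

690/4921


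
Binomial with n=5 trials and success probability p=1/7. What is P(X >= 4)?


P(X>=4) = P(X=4) + P(X=5)
= 30/16807 + 1/16807
= 31/16807

31/16807


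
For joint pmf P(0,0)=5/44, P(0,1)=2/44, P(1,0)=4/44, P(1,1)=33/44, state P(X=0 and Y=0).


Read from table: P(X=0, Y=0) = 5/44

5/44


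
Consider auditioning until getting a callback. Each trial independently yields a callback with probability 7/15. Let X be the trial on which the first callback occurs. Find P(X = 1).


P(X=1) = (1-p)^0 * p = (8/15)^0 * 7/15
= 1 * 7/15 = 7/15

7/15


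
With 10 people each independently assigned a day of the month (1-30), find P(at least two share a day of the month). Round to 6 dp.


P(all different) = prod((30-i)/30 for i=0..9) = 0.184639
P(at least one match) = 1 - 0.184639 = 0.815361

0.815361


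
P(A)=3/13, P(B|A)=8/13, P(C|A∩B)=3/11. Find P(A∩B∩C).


P(A∩B∩C) = P(A) * P(B|A) * P(C|A∩B)
= 3/13 * 8/13 * 3/11
= 24/169 * 3/11 = 72/1859

72/1859


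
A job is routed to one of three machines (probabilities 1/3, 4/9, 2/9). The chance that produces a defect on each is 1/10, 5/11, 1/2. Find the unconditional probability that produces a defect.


P(A) = P(A|B1)P(B1) + P(A|B2)P(B2) + P(A|B3)P(B3)
= 1/10*1/3 + 5/11*4/9 + 1/2*2/9
= 1/30 + 20/99 + 1/9 = 343/990

343/990


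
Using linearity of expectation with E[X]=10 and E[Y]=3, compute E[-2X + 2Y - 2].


E[-2X + 2Y - 2] = -2*E[X] + 2*E[Y] - 2
= (-2)*(10) + (2)*(3) + (-2)
= -20 + 6 - 2 = -16

-16


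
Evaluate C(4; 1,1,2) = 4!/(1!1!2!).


4! = 24
Denominator: 1!=1 * 1!=1 * 2!=2
Coefficient = 24 / 2 = 12

12


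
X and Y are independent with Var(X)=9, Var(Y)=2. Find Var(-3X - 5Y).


Independence => Cov(X,Y)=0
Var(-3X - 5Y) = (-3)^2*Var(X) + (-5)^2*Var(Y)
= 9*9 + 25*2 = 131

131


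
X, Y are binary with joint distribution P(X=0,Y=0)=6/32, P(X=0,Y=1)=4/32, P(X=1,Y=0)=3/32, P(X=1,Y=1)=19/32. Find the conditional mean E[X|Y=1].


P(Y=1) = 23/32
E[X|Y=1] = (0*4 + 1*19)/23 = 19/23

19/23


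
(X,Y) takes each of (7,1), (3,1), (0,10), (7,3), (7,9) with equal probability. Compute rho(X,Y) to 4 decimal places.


Cov(X,Y) = -4.2400, Var(X) = 8.1600, Var(Y) = 15.3600
rho = Cov/(sqrt(VarX)*sqrt(VarY)) = -0.3787

-0.3787


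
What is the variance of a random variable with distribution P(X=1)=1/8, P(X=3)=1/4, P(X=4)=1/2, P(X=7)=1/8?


E[X] = 15/4, E[X^2] = 33/2
Var(X) = E[X^2] - (E[X])^2 = 33/2 - (15/4)^2 = 39/16

39/16


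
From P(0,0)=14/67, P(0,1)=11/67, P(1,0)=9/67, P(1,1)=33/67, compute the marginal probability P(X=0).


P(X=0) = P(0,0)+P(0,1) = 14/67 + 11/67 = 25/67

25/67


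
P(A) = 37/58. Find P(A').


P(A') = 1 - P(A) = 1 - 37/58 = 21/58

21/58


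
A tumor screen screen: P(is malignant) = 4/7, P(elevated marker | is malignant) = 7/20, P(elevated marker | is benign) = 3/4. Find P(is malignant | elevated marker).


P(A) = P(A|B)P(B) + P(A|B')P(B') = 7/20*4/7 + 3/4*3/7 = 73/140
P(B|A) = P(A|B)P(B)/P(A) = (1/5)/(73/140) = 28/73

28/73


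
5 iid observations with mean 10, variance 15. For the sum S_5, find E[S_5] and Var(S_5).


E[S_n] = n*mu = 5*10 = 50
Var(S_n) = n*sigma^2 = 5*15 = 75

E[S_5]=50, Var(S_5)=75


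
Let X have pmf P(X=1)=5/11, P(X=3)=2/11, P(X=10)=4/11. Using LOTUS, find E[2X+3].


E[2X+3] = sum(g(x)*P(x))
= 5*5/11 + 9*2/11 + 23*4/11
= 135/11

135/11


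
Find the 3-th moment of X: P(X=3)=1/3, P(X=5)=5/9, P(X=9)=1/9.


E[X^3] = sum(x^3 * P(x))
= 27*1/3 + 125*5/9 + 729*1/9
= 1435/9

1435/9


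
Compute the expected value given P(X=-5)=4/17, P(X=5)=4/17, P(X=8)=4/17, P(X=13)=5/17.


E[X] = sum(x * P(x))
= -5*4/17 + 5*4/17 + 8*4/17 + 13*5/17
= 97/17

97/17


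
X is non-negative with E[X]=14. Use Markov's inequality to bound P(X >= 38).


Markov: P(X >= a) <= E[X]/a
P(X >= 38) <= 14/38 = 7/19

7/19


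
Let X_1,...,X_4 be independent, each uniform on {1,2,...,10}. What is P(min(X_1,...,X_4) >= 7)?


P(min >= 7) = P(all X_i >= 7) = (P(X_1 >= 7))^4
= (4/10)^4 = (2/5)^4 = 16/625

16/625


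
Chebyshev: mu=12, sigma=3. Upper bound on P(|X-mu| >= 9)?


k = 9/3 = 3
Chebyshev: P(|X-mu| >= k*sigma) <= 1/k^2 = 1/3^2 = 1/9

1/9


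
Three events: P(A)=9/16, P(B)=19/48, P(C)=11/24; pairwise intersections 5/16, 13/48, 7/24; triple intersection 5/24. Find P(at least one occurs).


P(A∪B∪C) = P(A)+P(B)+P(C) - P(AB)-P(AC)-P(BC) + P(ABC)
= 9/16+19/48+11/24 - 5/16-13/48-7/24 + 5/24
= 3/4

3/4


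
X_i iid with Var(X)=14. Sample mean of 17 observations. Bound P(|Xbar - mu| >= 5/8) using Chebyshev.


Var(Xbar) = Var(X)/n = 14/17
Chebyshev: P(|Xbar-mu| >= 5/8) <= Var(Xbar)/(5/8)^2 = (14/17)/(25/64) = 896/425
Bound exceeds 1, so trivial bound: 1

1


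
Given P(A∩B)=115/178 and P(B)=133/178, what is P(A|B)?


P(A|B) = P(A∩B)/P(B) = (115/178)/(133/178) = 115/133

115/133


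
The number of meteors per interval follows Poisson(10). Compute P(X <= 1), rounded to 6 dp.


P(X<=1) = e^(-10)*10^0/0! + e^(-10)*10^1/1!
≈ 0.0000453999 + 0.0004539993
= 0.0004993992
≈ 0.000499

0.000499


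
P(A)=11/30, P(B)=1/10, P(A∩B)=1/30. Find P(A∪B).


P(A∪B) = P(A) + P(B) - P(A∩B)
= 11/30 + 1/10 - 1/30 = 13/30

13/30


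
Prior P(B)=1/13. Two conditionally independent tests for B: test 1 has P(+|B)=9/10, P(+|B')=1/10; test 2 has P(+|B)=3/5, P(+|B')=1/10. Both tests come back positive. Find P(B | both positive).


After test 1: P(+) = 9/10*1/13 + 1/10*12/13 = 21/130
P(B|+) = (9/130)/(21/130) = 3/7
After test 2 (use post1 as new prior): P(+) = 3/5*3/7 + 1/10*4/7 = 11/35
P(B|+,+) = (9/35)/(11/35) = 9/11

9/11


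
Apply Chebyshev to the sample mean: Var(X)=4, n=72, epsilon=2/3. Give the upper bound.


Var(Xbar) = Var(X)/n = 4/72
Chebyshev: P(|Xbar-mu| >= 2/3) <= Var(Xbar)/(2/3)^2 = (1/18)/(4/9) = 1/8

1/8


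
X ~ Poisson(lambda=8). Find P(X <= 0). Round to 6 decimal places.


P(X<=0) = e^(-8)*8^0/0!
≈ 0.0003354626
≈ 0.000335

0.000335


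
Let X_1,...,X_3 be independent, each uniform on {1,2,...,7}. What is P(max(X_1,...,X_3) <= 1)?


P(max <= 1) = P(all X_i <= 1) = (P(X_1 <= 1))^3
= (1/7)^3 = 1/343

1/343


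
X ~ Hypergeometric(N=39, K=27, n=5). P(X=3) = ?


P(X=3) = C(27,3)*C(12,2) / C(39,5)
= 2925*66 / 575757
= 193050/575757 = 1650/4921

1650/4921


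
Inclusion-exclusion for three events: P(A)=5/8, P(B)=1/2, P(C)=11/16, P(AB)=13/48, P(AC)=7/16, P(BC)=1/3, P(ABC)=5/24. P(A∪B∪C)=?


P(A∪B∪C) = P(A)+P(B)+P(C) - P(AB)-P(AC)-P(BC) + P(ABC)
= 5/8+1/2+11/16 - 13/48-7/16-1/3 + 5/24
= 47/48

47/48


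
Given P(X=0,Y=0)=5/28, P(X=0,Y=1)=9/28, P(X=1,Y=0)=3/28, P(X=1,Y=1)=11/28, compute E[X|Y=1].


P(Y=1) = 20/28
E[X|Y=1] = (0*9 + 1*11)/20 = 11/20

11/20


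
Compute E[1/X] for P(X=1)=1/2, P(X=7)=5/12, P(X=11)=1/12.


E[1/X] = sum(g(x)*P(x))
= 1*1/2 + 1/7*5/12 + 1/11*1/12
= 131/231

131/231


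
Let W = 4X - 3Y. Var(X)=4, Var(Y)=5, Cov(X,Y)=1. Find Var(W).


Var(4X - 3Y) = 4^2*Var(X) + (-3)^2*Var(Y) + 2*4*(-3)*Cov(X,Y)
= 16*4 + 9*5 - 24*1
= 64 + 45 - 24 = 85

85


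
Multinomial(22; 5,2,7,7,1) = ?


22! = 1124000727777607680000
Denominator: 5!=120 * 2!=2 * 7!=5040 * 7!=5040 * 1!=1
Coefficient = 1124000727777607680000 / 6096384000 = 184371707520

184371707520


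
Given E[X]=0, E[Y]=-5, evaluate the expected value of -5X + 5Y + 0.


E[-5X + 5Y + 0] = -5*E[X] + 5*E[Y] + 0
= (-5)*(0) + (5)*(-5) + (0)
= 0 - 25 + 0 = -25

-25


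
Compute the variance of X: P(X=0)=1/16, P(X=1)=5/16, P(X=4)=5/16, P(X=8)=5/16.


E[X] = 65/16, E[X^2] = 405/16
Var(X) = E[X^2] - (E[X])^2 = 405/16 - (65/16)^2 = 2255/256

2255/256


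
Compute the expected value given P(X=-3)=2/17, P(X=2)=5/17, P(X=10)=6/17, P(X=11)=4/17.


E[X] = sum(x * P(x))
= -3*2/17 + 2*5/17 + 10*6/17 + 11*4/17
= 108/17

108/17


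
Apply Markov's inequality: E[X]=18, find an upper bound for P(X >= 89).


Markov: P(X >= a) <= E[X]/a
P(X >= 89) <= 18/89

18/89


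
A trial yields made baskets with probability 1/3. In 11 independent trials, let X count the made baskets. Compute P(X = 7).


P(X=7) = C(11,7) * p^7 * (1-p)^4
= 330 * 1/2187 * 16/81
= 1760/59049

1760/59049


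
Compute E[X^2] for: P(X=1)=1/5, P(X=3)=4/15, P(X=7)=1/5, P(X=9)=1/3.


E[X^2] = sum(x^2 * P(x))
= 1*1/5 + 9*4/15 + 49*1/5 + 81*1/3
= 197/5

197/5


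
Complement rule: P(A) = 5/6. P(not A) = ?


P(A') = 1 - P(A) = 1 - 5/6 = 1/6

1/6


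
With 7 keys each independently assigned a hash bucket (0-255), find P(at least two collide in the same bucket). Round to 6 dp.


P(all different) = prod((256-i)/256 for i=0..6) = 0.920596
P(at least one match) = 1 - 0.920596 = 0.079404

0.079404


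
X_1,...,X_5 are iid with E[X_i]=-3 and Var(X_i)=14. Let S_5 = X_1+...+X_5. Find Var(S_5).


By independence, Var(S_n) = n*Var(X_1) = 5*14 = 70

70


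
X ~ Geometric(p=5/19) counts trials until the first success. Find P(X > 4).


P(X > 4) = P(first 4 trials all fail) = (1-p)^4 = (14/19)^4 = 38416/130321

38416/130321


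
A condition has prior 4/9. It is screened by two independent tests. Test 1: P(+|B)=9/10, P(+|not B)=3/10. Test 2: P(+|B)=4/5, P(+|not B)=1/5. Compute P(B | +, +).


After test 1: P(+) = 9/10*4/9 + 3/10*5/9 = 17/30
P(B|+) = (2/5)/(17/30) = 12/17
After test 2 (use post1 as new prior): P(+) = 4/5*12/17 + 1/5*5/17 = 53/85
P(B|+,+) = (48/85)/(53/85) = 48/53

48/53


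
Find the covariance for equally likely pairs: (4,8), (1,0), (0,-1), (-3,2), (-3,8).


E[X]=-1/5, E[Y]=17/5, E[XY]=2/5
Cov(X,Y) = E[XY] - E[X]E[Y] = 2/5 + 1/5*17/5 = 27/25

27/25


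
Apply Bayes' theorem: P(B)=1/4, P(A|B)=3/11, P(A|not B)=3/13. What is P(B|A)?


P(A) = P(A|B)P(B) + P(A|B')P(B') = 3/11*1/4 + 3/13*3/4 = 69/286
P(B|A) = P(A|B)P(B)/P(A) = (3/44)/(69/286) = 13/46

13/46


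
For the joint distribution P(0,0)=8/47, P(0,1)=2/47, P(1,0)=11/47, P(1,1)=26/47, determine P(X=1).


P(X=1) = P(1,0)+P(1,1) = 11/47 + 26/47 = 37/47

37/47


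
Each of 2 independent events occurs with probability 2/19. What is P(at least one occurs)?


P(at least one) = 1 - P(none)
P(none) = (1 - 2/19)^2 = (17/19)^2 = 289/361
P(at least one) = 1 - 289/361 = 72/361

72/361


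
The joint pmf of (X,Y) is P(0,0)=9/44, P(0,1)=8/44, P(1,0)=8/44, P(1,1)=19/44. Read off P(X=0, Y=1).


Read from table: P(X=0, Y=1) = 8/44 = 2/11

2/11


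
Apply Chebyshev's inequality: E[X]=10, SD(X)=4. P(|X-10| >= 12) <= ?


k = 12/4 = 3
Chebyshev: P(|X-mu| >= k*sigma) <= 1/k^2 = 1/3^2 = 1/9

1/9


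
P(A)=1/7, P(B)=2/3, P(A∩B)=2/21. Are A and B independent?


P(A)*P(B) = 1/7*2/3 = 2/21
P(A∩B) = 2/21, which equals P(A)P(B), so independent

Yes, A and B are independent


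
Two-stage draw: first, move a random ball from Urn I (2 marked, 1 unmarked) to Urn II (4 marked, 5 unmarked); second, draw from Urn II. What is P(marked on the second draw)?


P(transfer marked) = 2/3; P(transfer unmarked) = 1/3
If marked transferred: Urn II has 5 marked of 10, so P(marked|marked moved) = 1/2
If unmarked transferred: Urn II has 4 marked of 10, so P(marked|unmarked moved) = 2/5
By total probability: P(marked) = 2/3*1/2 + 1/3*2/5 = 7/15

7/15


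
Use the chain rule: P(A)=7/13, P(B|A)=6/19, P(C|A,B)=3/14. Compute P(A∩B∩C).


P(A∩B∩C) = P(A) * P(B|A) * P(C|A∩B)
= 7/13 * 6/19 * 3/14
= 42/247 * 3/14 = 9/247

9/247


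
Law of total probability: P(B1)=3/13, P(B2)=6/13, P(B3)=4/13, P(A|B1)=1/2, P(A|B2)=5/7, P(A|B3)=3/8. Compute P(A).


P(A) = P(A|B1)P(B1) + P(A|B2)P(B2) + P(A|B3)P(B3)
= 1/2*3/13 + 5/7*6/13 + 3/8*4/13
= 3/26 + 30/91 + 3/26 = 51/91

51/91


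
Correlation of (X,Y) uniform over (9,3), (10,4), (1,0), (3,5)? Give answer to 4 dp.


Cov(X,Y) = 3.2500, Var(X) = 14.6875, Var(Y) = 3.5000
rho = Cov/(sqrt(VarX)*sqrt(VarY)) = 0.4533

0.4533


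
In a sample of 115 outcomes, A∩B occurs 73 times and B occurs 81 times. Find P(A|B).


P(A|B) = P(A∩B)/P(B) = (73/115)/(81/115) = 73/81

73/81


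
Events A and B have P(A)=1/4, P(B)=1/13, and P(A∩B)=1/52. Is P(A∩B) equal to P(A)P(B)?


P(A)*P(B) = 1/4*1/13 = 1/52
P(A∩B) = 1/52, which equals P(A)P(B), so independent

Yes, A and B are independent


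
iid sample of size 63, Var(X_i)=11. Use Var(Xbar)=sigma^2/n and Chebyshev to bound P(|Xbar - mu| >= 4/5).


Var(Xbar) = Var(X)/n = 11/63
Chebyshev: P(|Xbar-mu| >= 4/5) <= Var(Xbar)/(4/5)^2 = (11/63)/(16/25) = 275/1008

275/1008


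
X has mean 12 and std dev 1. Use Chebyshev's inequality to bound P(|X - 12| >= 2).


k = 2/1 = 2
Chebyshev: P(|X-mu| >= k*sigma) <= 1/k^2 = 1/2^2 = 1/4

1/4


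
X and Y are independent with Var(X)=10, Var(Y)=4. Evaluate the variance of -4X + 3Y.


Independence => Cov(X,Y)=0
Var(-4X + 3Y) = (-4)^2*Var(X) + 3^2*Var(Y)
= 16*10 + 9*4 = 196

196


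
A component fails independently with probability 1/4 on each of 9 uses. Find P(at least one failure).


P(at least one) = 1 - P(none)
P(none) = (1 - 1/4)^9 = (3/4)^9 = 19683/262144
P(at least one) = 1 - 19683/262144 = 242461/262144

242461/262144


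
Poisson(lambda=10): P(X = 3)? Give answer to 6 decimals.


P(X=3) = e^(-10) * 10^3 / 3!
≈ 0.00004539992976 * 1000 / 6
≈ 0.007567

0.007567


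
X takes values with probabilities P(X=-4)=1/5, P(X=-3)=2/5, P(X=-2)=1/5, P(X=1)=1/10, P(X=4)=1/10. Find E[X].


E[X] = sum(x * P(x))
= -4*1/5 - 3*2/5 - 2*1/5 + 1*1/10 + 4*1/10
= -19/10

-19/10


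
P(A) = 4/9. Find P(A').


P(A') = 1 - P(A) = 1 - 4/9 = 5/9

5/9


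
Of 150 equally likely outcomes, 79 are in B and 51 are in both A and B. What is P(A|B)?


P(A|B) = P(A∩B)/P(B) = (51/150)/(79/150) = 51/79

51/79


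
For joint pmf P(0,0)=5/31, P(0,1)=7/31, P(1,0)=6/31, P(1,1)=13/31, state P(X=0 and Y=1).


Read from table: P(X=0, Y=1) = 7/31

7/31


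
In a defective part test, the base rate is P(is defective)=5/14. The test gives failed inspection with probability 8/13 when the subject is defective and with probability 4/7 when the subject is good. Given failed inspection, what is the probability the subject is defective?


P(A) = P(A|B)P(B) + P(A|B')P(B') = 8/13*5/14 + 4/7*9/14 = 374/637
P(B|A) = P(A|B)P(B)/P(A) = (20/91)/(374/637) = 70/187

70/187


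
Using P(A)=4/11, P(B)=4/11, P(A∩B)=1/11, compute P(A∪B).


P(A∪B) = P(A) + P(B) - P(A∩B)
= 4/11 + 4/11 - 1/11 = 7/11

7/11


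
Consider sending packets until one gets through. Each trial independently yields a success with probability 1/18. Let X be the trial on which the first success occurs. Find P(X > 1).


P(X > 1) = P(first 1 trials all fail) = (1-p)^1 = (17/18)^1 = 17/18

17/18


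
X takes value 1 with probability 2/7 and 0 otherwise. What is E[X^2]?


For Bernoulli: X in {0,1}
E[X^2] = 0^2*(1-2/7) + 1^2*2/7 = 2/7

2/7


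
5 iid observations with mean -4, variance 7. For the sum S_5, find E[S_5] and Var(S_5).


E[S_n] = n*mu = 5*-4 = -20
Var(S_n) = n*sigma^2 = 5*7 = 35

E[S_5]=-20, Var(S_5)=35


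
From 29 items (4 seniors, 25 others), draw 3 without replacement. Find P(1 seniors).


P(X=1) = C(4,1)*C(25,2) / C(29,3)
= 4*300 / 3654
= 1200/3654 = 200/609

200/609


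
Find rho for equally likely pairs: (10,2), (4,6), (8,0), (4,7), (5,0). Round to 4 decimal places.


Cov(X,Y) = -4.2000, Var(X) = 5.7600, Var(Y) = 8.8000
rho = Cov/(sqrt(VarX)*sqrt(VarY)) = -0.5899

-0.5899


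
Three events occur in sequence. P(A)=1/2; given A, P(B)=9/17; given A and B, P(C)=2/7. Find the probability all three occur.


P(A∩B∩C) = P(A) * P(B|A) * P(C|A∩B)
= 1/2 * 9/17 * 2/7
= 9/34 * 2/7 = 9/119

9/119


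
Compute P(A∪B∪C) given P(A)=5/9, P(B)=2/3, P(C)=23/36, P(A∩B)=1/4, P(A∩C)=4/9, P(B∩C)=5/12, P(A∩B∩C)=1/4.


P(A∪B∪C) = P(A)+P(B)+P(C) - P(AB)-P(AC)-P(BC) + P(ABC)
= 5/9+2/3+23/36 - 1/4-4/9-5/12 + 1/4
= 1

1


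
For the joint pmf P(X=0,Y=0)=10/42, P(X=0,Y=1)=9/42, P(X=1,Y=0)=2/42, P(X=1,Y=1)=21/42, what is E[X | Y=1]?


P(Y=1) = 30/42
E[X|Y=1] = (0*9 + 1*21)/30 = 21/30 = 7/10

7/10


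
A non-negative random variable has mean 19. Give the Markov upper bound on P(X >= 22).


Markov: P(X >= a) <= E[X]/a
P(X >= 22) <= 19/22

19/22


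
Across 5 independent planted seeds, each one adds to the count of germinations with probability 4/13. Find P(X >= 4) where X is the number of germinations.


P(X>=4) = P(X=4) + P(X=5)
= 11520/371293 + 1024/371293
= 12544/371293

12544/371293


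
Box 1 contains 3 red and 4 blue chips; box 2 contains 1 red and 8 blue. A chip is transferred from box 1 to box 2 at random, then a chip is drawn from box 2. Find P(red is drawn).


P(transfer red) = 3/7; P(transfer blue) = 4/7
If red transferred: Urn II has 2 red of 10, so P(red|red moved) = 1/5
If blue transferred: Urn II has 1 red of 10, so P(red|blue moved) = 1/10
By total probability: P(red) = 3/7*1/5 + 4/7*1/10 = 1/7

1/7


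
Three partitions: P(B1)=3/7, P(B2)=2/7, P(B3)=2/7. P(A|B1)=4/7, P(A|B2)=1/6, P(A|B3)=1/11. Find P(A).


P(A) = P(A|B1)P(B1) + P(A|B2)P(B2) + P(A|B3)P(B3)
= 4/7*3/7 + 1/6*2/7 + 1/11*2/7
= 12/49 + 1/21 + 2/77 = 515/1617

515/1617


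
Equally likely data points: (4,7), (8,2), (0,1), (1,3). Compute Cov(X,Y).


E[X]=13/4, E[Y]=13/4, E[XY]=47/4
Cov(X,Y) = E[XY] - E[X]E[Y] = 47/4 - 13/4*13/4 = 19/16

19/16


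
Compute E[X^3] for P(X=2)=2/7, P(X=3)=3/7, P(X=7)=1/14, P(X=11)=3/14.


E[X^3] = sum(g(x)*P(x))
= 8*2/7 + 27*3/7 + 343*1/14 + 1331*3/14
= 2265/7

2265/7


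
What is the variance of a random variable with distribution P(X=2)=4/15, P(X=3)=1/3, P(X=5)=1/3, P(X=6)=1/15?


E[X] = 18/5, E[X^2] = 74/5
Var(X) = E[X^2] - (E[X])^2 = 74/5 - (18/5)^2 = 46/25

46/25


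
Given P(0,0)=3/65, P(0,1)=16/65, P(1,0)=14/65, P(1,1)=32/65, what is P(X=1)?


P(X=1) = P(1,0)+P(1,1) = 14/65 + 32/65 = 46/65

46/65


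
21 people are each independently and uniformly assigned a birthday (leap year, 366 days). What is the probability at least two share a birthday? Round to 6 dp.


P(all different) = prod((366-i)/366 for i=0..20) = 0.557221
P(at least one match) = 1 - 0.557221 = 0.442779

0.442779


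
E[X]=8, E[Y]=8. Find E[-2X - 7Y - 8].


E[-2X - 7Y - 8] = -2*E[X] - 7*E[Y] - 8
= (-2)*(8) + (-7)*(8) + (-8)
= -16 - 56 - 8 = -80

-80


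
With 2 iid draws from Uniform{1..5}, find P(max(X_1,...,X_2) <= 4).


P(max <= 4) = P(all X_i <= 4) = (P(X_1 <= 4))^2
= (4/5)^2 = 16/25

16/25


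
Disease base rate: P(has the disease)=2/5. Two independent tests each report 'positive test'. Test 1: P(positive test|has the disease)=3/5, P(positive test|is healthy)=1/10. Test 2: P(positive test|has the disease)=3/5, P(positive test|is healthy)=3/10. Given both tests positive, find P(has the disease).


After test 1: P(+) = 3/5*2/5 + 1/10*3/5 = 3/10
P(B|+) = (6/25)/(3/10) = 4/5
After test 2 (use post1 as new prior): P(+) = 3/5*4/5 + 3/10*1/5 = 27/50
P(B|+,+) = (12/25)/(27/50) = 8/9

8/9


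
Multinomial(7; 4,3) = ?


7! = 5040
Denominator: 4!=24 * 3!=6
Coefficient = 5040 / 144 = 35

35


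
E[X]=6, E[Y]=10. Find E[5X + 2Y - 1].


E[5X + 2Y - 1] = 5*E[X] + 2*E[Y] - 1
= (5)*(6) + (2)*(10) + (-1)
= 30 + 20 - 1 = 49

49


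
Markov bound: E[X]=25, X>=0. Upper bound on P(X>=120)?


Markov: P(X >= a) <= E[X]/a
P(X >= 120) <= 25/120 = 5/24

5/24


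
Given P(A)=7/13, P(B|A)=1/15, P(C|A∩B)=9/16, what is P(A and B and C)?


P(A∩B∩C) = P(A) * P(B|A) * P(C|A∩B)
= 7/13 * 1/15 * 9/16
= 7/195 * 9/16 = 21/1040

21/1040


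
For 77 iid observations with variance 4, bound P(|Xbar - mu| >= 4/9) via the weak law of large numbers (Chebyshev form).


Var(Xbar) = Var(X)/n = 4/77
Chebyshev: P(|Xbar-mu| >= 4/9) <= Var(Xbar)/(4/9)^2 = (4/77)/(16/81) = 81/308

81/308
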